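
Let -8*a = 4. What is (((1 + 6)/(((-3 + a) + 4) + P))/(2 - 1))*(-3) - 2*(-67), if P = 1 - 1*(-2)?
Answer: 128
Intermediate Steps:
a = -½ (a = -⅛*4 = -½ ≈ -0.50000)
P = 3 (P = 1 + 2 = 3)
(((1 + 6)/(((-3 + a) + 4) + P))/(2 - 1))*(-3) - 2*(-67) = (((1 + 6)/(((-3 - ½) + 4) + 3))/(2 - 1))*(-3) - 2*(-67) = ((7/((-7/2 + 4) + 3))/1)*(-3) + 134 = ((7/(½ + 3))*1)*(-3) + 134 = ((7/(7/2))*1)*(-3) + 134 = ((7*(2/7))*1)*(-3) + 134 = (2*1)*(-3) + 134 = 2*(-3) + 134 = -6 + 134 = 128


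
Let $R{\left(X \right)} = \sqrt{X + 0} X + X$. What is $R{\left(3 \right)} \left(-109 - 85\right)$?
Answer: $-582 - 582 \sqrt{3} \approx -1590.1$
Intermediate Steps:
$R{\left(X \right)} = X + X^{\frac{3}{2}}$ ($R{\left(X \right)} = \sqrt{X} X + X = X^{\frac{3}{2}} + X = X + X^{\frac{3}{2}}$)
$R{\left(3 \right)} \left(-109 - 85\right) = \left(3 + 3^{\frac{3}{2}}\right) \left(-109 - 85\right) = \left(3 + 3 \sqrt{3}\right) \left(-194\right) = -582 - 582 \sqrt{3}$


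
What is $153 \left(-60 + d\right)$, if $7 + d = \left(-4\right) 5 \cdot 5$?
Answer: $-25551$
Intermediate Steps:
$d = -107$ ($d = -7 + \left(-4\right) 5 \cdot 5 = -7 - 100 = -107$)
$153 \left(-60 + d\right) = 153 \left(-60 - 107\right) = 153 \left(-167\right) = -25551$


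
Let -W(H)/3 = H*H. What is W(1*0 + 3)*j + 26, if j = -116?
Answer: 3158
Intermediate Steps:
W(H) = -3*H² (W(H) = -3*H*H = -3*H²)
W(1*0 + 3)*j + 26 = -3*(1*0 + 3)²*(-116) + 26 = -3*(0 + 3)²*(-116) + 26 = -3*3²*(-116) + 26 = -3*9*(-116) + 26 = -27*(-116) + 26 = 3132 + 26 = 3158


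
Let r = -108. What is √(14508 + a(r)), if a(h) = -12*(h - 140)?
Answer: 2*√4371 ≈ 132.23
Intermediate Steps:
a(h) = 1680 - 12*h (a(h) = -12*(-140 + h) = 1680 - 12*h)
√(14508 + a(r)) = √(14508 + (1680 - 12*(-108))) = √(14508 + (1680 + 1296)) = √(14508 + 2976) = √17484 = 2*√4371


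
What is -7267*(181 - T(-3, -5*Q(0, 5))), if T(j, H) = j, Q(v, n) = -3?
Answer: -1337128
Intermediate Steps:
-7267*(181 - T(-3, -5*Q(0, 5))) = -7267*(181 - 1*(-3)) = -7267*(181 + 3) = -7267*184 = -1337128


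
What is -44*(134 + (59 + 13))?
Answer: -9064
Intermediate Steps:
-44*(134 + (59 + 13)) = -44*(134 + 72) = -44*206 = -9064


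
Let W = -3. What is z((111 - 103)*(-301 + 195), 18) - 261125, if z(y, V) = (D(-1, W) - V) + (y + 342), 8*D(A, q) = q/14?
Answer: -29304691/112 ≈ -2.6165e+5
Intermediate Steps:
D(A, q) = q/112 (D(A, q) = (q/14)/8 = q/112)
z(y, V) = 38301/112 + y - V (z(y, V) = ((1/112)*(-3) - V) + (y + 342) = (-3/112 - V) + (342 + y) = 38301/112 + y - V)
z((111 - 103)*(-301 + 195), 18) - 261125 = (38301/112 + (111 - 103)*(-301 + 195) - 1*18) - 261125 = (38301/112 + 8*(-106) - 18) - 261125 = (38301/112 - 848 - 18) - 261125 = -58691/112 - 261125 = -29304691/112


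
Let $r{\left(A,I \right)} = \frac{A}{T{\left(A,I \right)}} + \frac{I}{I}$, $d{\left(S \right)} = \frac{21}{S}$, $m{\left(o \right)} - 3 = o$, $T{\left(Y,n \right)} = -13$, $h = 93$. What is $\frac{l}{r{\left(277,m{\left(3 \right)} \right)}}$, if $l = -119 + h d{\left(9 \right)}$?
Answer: $- \frac{637}{132} \approx -4.8258$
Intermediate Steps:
$m{\left(o \right)} = 3 + o$
$r{\left(A,I \right)} = 1 - \frac{A}{13}$ ($r{\left(A,I \right)} = \frac{A}{-13} + \frac{I}{I} = A \left(- \frac{1}{13}\right) + 1 = - \frac{A}{13} + 1 = 1 - \frac{A}{13}$)
$l = 98$ ($l = -119 + 93 \cdot \frac{21}{9} = -119 + 93 \cdot 21 \cdot \frac{1}{9} = -119 + 93 \cdot \frac{7}{3} = -119 + 217 = 98$)
$\frac{l}{r{\left(277,m{\left(3 \right)} \right)}} = \frac{98}{1 - \frac{277}{13}} = \frac{98}{- \frac{264}{13}} = 98 \left(- \frac{13}{264}\right) = - \frac{637}{132}$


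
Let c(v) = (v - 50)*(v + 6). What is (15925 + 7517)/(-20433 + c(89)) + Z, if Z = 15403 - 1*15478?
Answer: -213007/2788 ≈ -76.401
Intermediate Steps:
c(v) = (-50 + v)*(6 + v)
Z = -75 (Z = 15403 - 15478 = -75)
(15925 + 7517)/(-20433 + c(89)) + Z = (15925 + 7517)/(-20433 + (-300 + 89**2 - 44*89)) - 75 = 23442/(-20433 + (-300 + 7921 - 3916)) - 75 = 23442/(-20433 + 3705) - 75 = 23442/(-16728) - 75 = 23442*(-1/16728) - 75 = -3907/2788 - 75 = -213007/2788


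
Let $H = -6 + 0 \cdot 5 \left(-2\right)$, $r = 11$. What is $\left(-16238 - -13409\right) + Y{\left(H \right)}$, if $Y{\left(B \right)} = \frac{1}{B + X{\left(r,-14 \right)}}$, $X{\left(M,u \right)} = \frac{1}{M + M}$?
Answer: $- \frac{370621}{131} \approx -2829.2$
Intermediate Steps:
$H = -6$ ($H = -6 + 0 \left(-10\right) = -6 + 0 = -6$)
$X{\left(M,u \right)} = \frac{1}{2 M}$
$Y{\left(B \right)} = \frac{1}{\frac{1}{22} + B}$ ($Y{\left(B \right)} = \frac{1}{B + \frac{1}{2 \cdot 11}} = \frac{1}{B + \frac{1}{2} \cdot \frac{1}{11}} = \frac{1}{B + \frac{1}{22}} = \frac{1}{\frac{1}{22} + B}$)
$\left(-16238 - -13409\right) + Y{\left(H \right)} = \left(-16238 - -13409\right) + \frac{22}{1 + 22 \left(-6\right)} = \left(-16238 + 13409\right) + \frac{22}{1 - 132} = -2829 + \frac{22}{-131} = -2829 + 22 \left(- \frac{1}{131}\right) = -2829 - \frac{22}{131} = - \frac{370621}{131}$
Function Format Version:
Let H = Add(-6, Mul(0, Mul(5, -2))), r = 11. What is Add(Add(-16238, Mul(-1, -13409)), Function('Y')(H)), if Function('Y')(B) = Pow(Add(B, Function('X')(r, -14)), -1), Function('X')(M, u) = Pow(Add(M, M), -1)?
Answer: Rational(-370621, 131) ≈ -2829.2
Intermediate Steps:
H = -6 (H = Add(-6, Mul(0, -10)) = Add(-6, 0) = -6)
Function('X')(M, u) = Mul(Rational(1, 2), Pow(M, -1)) (Function('X')(M, u) = Pow(Mul(2, M), -1) = Mul(Rational(1, 2), Pow(M, -1)))
Function('Y')(B) = Pow(Add(Rational(1, 22), B), -1) (Function('Y')(B) = Pow(Add(B, Mul(Rational(1, 2), Pow(11, -1))), -1) = Pow(Add(B, Mul(Rational(1, 2), Rational(1, 11))), -1) = Pow(Add(B, Rational(1, 22)), -1) = Pow(Add(Rational(1, 22), B), -1))
Add(Add(-16238, Mul(-1, -13409)), Function('Y')(H)) = Add(Add(-16238, Mul(-1, -13409)), Mul(22, Pow(Add(1, Mul(22, -6)), -1))) = Add(Add(-16238, 13409), Mul(22, Pow(Add(1, -132), -1))) = Add(-2829, Mul(22, Pow(-131, -1))) = Add(-2829, Mul(22, Rational(-1, 131))) = Add(-2829, Rational(-22, 131)) = Rational(-370621, 131)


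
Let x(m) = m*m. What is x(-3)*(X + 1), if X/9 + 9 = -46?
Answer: -4446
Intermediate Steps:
x(m) = m**2
X = -495 (X = -81 + 9*(-46) = -81 - 414 = -495)
x(-3)*(X + 1) = (-3)**2*(-495 + 1) = 9*(-494) = -4446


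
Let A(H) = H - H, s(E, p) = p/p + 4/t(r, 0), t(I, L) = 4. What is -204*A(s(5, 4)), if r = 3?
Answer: 0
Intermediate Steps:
s(E, p) = 2 (s(E, p) = p/p + 4/4 = 1 + 4*(¼) = 1 + 1 = 2)
A(H) = 0
-204*A(s(5, 4)) = -204*0 = 0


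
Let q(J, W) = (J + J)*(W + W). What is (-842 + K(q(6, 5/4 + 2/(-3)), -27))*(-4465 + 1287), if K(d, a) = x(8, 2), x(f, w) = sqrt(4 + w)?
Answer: 2675876 - 3178*sqrt(6) ≈ 2.6681e+6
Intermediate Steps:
q(J, W) = 4*J*W (q(J, W) = (2*J)*(2*W) = 4*J*W)
K(d, a) = sqrt(6) (K(d, a) = sqrt(4 + 2) = sqrt(6))
(-842 + K(q(6, 5/4 + 2/(-3)), -27))*(-4465 + 1287) = (-842 + sqrt(6))*(-4465 + 1287) = (-842 + sqrt(6))*(-3178) = 2675876 - 3178*sqrt(6)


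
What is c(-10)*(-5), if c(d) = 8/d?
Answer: 4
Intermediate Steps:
c(-10)*(-5) = (8/(-10))*(-5) = (8*(-⅒))*(-5) = -⅘*(-5) = 4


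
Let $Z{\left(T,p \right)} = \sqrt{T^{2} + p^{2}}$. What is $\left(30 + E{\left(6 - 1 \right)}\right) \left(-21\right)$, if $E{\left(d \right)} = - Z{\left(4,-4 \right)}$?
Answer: $-630 + 84 \sqrt{2} \approx -511.21$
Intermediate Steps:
$E{\left(d \right)} = - 4 \sqrt{2}$ ($E{\left(d \right)} = - \sqrt{4^{2} + \left(-4\right)^{2}} = - \sqrt{16 + 16} = - \sqrt{32} = - 4 \sqrt{2}$)
$\left(30 + E{\left(6 - 1 \right)}\right) \left(-21\right) = \left(30 - 4 \sqrt{2}\right) \left(-21\right) = -630 + 84 \sqrt{2}$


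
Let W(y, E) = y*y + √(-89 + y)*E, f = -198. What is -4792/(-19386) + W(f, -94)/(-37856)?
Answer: -72325349/91734552 + 47*I*√287/18928 ≈ -0.78842 + 0.042066*I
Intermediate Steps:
W(y, E) = y² + E*√(-89 + y)
-4792/(-19386) + W(f, -94)/(-37856) = -4792/(-19386) + ((-198)² - 94*√(-89 - 198))/(-37856) = -4792*(-1/19386) + (39204 - 94*I*√287)*(-1/37856) = 2396/9693 + (39204 - 94*I*√287)*(-1/37856) = 2396/9693 + (-9801/9464 + 47*I*√287/18928) = -72325349/91734552 + 47*I*√287/18928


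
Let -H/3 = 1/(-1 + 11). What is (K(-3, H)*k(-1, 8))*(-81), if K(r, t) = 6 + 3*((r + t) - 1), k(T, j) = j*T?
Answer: -22356/5 ≈ -4471.2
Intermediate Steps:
H = -3/10 (H = -3/(-1 + 11) = -3/10 ≈ -0.30000)
k(T, j) = T*j
K(r, t) = 3 + 3*r + 3*t (K(r, t) = 6 + 3*(-1 + r + t) = 6 + (-3 + 3*r + 3*t) = 3 + 3*r + 3*t)
(K(-3, H)*k(-1, 8))*(-81) = ((3 + 3*(-3) + 3*(-3/10))*(-1*8))*(-81) = ((3 - 9 - 9/10)*(-8))*(-81) = -69/10*(-8)*(-81) = (276/5)*(-81) = -22356/5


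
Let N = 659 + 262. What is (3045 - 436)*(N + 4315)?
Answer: 13660724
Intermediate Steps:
N = 921
(3045 - 436)*(N + 4315) = (3045 - 436)*(921 + 4315) = 2609*5236 = 13660724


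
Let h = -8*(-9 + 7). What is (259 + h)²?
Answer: 75625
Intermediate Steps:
h = 16 (h = -8*(-2) = 16)
(259 + h)² = (259 + 16)² = 275² = 75625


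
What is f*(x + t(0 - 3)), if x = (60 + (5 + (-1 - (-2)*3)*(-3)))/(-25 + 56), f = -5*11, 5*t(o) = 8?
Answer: -5478/31 ≈ -176.71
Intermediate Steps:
t(o) = 8/5 (t(o) = (⅕)*8 = 8/5)
f = -55
x = 50/31 (x = (60 + (5 + (-1 - 1*(-6))*(-3)))/31 = (60 + (5 + (-1 + 6)*(-3)))*(1/31) = (60 + (5 + 5*(-3)))*(1/31) = (60 + (5 - 15))*(1/31) = (60 - 10)*(1/31) = 50*(1/31) = 50/31 ≈ 1.6129)
f*(x + t(0 - 3)) = -55*(50/31 + 8/5) = -55*498/155 = -5478/31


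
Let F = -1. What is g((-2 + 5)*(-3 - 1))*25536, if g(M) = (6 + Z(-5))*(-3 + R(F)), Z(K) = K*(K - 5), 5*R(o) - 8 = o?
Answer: -11440128/5 ≈ -2.2880e+6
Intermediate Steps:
R(o) = 8/5 + o/5
Z(K) = K*(-5 + K)
g(M) = -448/5 (g(M) = (6 - 5*(-5 - 5))*(-3 + (8/5 + (1/5)*(-1))) = (6 - 5*(-10))*(-3 + (8/5 - 1/5)) = (6 + 50)*(-3 + 7/5) = 56*(-8/5) = -448/5)
g((-2 + 5)*(-3 - 1))*25536 = -448/5*25536 = -11440128/5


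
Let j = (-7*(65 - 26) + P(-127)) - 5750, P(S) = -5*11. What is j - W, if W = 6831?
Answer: -12909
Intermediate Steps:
P(S) = -55
j = -6078 (j = (-7*(65 - 26) - 55) - 5750 = (-7*39 - 55) - 5750 = (-273 - 55) - 5750 = -328 - 5750 = -6078)
j - W = -6078 - 1*6831 = -6078 - 6831 = -12909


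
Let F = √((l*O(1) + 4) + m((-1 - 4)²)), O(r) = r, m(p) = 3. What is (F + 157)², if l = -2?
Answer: (157 + √5)² ≈ 25356.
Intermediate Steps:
F = √5 (F = √((-2*1 + 4) + 3) = √((-2 + 4) + 3) = √(2 + 3) = √5 ≈ 2.2361)
(F + 157)² = (√5 + 157)² = (157 + √5)²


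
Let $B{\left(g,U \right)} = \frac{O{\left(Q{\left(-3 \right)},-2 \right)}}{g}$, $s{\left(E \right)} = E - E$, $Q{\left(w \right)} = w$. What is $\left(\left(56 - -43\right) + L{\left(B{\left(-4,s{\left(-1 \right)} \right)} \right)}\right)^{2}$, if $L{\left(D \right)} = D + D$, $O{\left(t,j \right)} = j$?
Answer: $10000$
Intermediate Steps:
$s{\left(E \right)} = 0$
$B{\left(g,U \right)} = - \frac{2}{g}$
$L{\left(D \right)} = 2 D$
$\left(\left(56 - -43\right) + L{\left(B{\left(-4,s{\left(-1 \right)} \right)} \right)}\right)^{2} = \left(\left(56 - -43\right) + 2 \left(- \frac{2}{-4}\right)\right)^{2} = \left(\left(56 + 43\right) + 2 \left(\left(-2\right) \left(- \frac{1}{4}\right)\right)\right)^{2} = \left(99 + 2 \cdot \frac{1}{2}\right)^{2} = \left(99 + 1\right)^{2} = 100^{2} = 10000$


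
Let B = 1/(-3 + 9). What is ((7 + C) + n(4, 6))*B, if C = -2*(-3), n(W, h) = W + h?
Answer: 23/6 ≈ 3.8333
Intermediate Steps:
C = 6
B = 1/6 ≈ 0.16667
((7 + C) + n(4, 6))*B = ((7 + 6) + (4 + 6))*(1/6) = (13 + 10)*(1/6) = 23*(1/6) = 23/6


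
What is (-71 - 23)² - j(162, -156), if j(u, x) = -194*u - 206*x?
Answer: 8128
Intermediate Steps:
j(u, x) = -206*x - 194*u
(-71 - 23)² - j(162, -156) = (-71 - 23)² - (-206*(-156) - 194*162) = (-94)² - (32136 - 31428) = 8836 - 1*708 = 8836 - 708 = 8128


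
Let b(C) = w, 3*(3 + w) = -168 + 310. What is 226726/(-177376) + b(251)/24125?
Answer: -8192851621/6418794000 ≈ -1.2764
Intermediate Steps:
w = 133/3 (w = -3 + (-168 + 310)/3 = -3 + (⅓)*142 = -3 + 142/3 = 133/3 ≈ 44.333)
b(C) = 133/3
226726/(-177376) + b(251)/24125 = 226726/(-177376) + (133/3)/24125 = 226726*(-1/177376) + (133/3)*(1/24125) = -113363/88688 + 133/72375 = -8192851621/6418794000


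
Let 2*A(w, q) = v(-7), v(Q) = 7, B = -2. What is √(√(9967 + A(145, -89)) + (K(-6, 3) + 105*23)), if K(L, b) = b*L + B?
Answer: √(9580 + 34*√138)/2 ≈ 49.948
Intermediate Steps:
K(L, b) = -2 + L*b (K(L, b) = b*L - 2 = L*b - 2 = -2 + L*b)
A(w, q) = 7/2 (A(w, q) = (½)*7 = 7/2)
√(√(9967 + A(145, -89)) + (K(-6, 3) + 105*23)) = √(√(9967 + 7/2) + ((-2 - 6*3) + 105*23)) = √(√(19941/2) + ((-2 - 18) + 2415)) = √(17*√138/2 + (-20 + 2415)) = √(17*√138/2 + 2395) = √(2395 + 17*√138/2)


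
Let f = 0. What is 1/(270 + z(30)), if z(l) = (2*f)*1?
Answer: 1/270 ≈ 0.0037037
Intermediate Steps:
z(l) = 0 (z(l) = (2*0)*1 = 0*1 = 0)
1/(270 + z(30)) = 1/(270 + 0) = 1/270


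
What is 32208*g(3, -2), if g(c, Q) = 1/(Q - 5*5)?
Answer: -10736/9 ≈ -1192.9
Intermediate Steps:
g(c, Q) = 1/(-25 + Q) (g(c, Q) = 1/(Q - 25) = 1/(-25 + Q))
32208*g(3, -2) = 32208/(-25 - 2) = 32208/(-27) = 32208*(-1/27) = -10736/9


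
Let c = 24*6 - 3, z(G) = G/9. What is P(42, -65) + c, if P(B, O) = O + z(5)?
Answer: 689/9 ≈ 76.556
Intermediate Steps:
z(G) = G/9
P(B, O) = 5/9 + O (P(B, O) = O + (1/9)*5 = O + 5/9 = 5/9 + O)
c = 141 (c = 144 - 3 = 141)
P(42, -65) + c = (5/9 - 65) + 141 = -580/9 + 141 = 689/9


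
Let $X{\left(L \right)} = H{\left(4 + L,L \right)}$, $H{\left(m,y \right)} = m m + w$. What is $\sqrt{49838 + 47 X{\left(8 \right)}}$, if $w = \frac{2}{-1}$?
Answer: $8 \sqrt{883} \approx 237.72$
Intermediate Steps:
$w = -2$ ($w = 2 \left(-1\right) = -2$)
$H{\left(m,y \right)} = -2 + m^{2}$ ($H{\left(m,y \right)} = m m - 2 = m^{2} - 2 = -2 + m^{2}$)
$X{\left(L \right)} = -2 + \left(4 + L\right)^{2}$
$\sqrt{49838 + 47 X{\left(8 \right)}} = \sqrt{49838 + 47 \left(-2 + \left(4 + 8\right)^{2}\right)} = \sqrt{49838 + 47 \left(-2 + 12^{2}\right)} = \sqrt{49838 + 47 \left(-2 + 144\right)} = \sqrt{49838 + 47 \cdot 142} = \sqrt{49838 + 6674} = \sqrt{56512} = 8 \sqrt{883}$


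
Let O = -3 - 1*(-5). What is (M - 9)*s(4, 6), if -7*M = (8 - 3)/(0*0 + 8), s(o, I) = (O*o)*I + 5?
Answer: -26977/56 ≈ -481.73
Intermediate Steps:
O = 2 (O = -3 + 5 = 2)
s(o, I) = 5 + 2*I*o (s(o, I) = (2*o)*I + 5 = 2*I*o + 5 = 5 + 2*I*o)
M = -5/56 (M = -(8 - 3)/(7*(0*0 + 8)) = -5/(7*(0 + 8)) = -5/(7*8) = -⅐*5/8 = -5/56 ≈ -0.089286)
(M - 9)*s(4, 6) = (-5/56 - 9)*(5 + 2*6*4) = -509*(5 + 48)/56 = -509/56*53 = -26977/56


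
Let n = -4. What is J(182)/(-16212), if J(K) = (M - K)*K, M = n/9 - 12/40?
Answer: 213811/104220 ≈ 2.0515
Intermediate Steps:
M = -67/90 (M = -4/9 - 12/40 = -4*⅑ - 12*1/40 = -4/9 - 3/10 = -67/90 ≈ -0.74444)
J(K) = K*(-67/90 - K) (J(K) = (-67/90 - K)*K = K*(-67/90 - K))
J(182)/(-16212) = -1/90*182*(67 + 90*182)/(-16212) = -1/90*182*(67 + 16380)*(-1/16212) = -1/90*182*16447*(-1/16212) = -1496677/45*(-1/16212) = 213811/104220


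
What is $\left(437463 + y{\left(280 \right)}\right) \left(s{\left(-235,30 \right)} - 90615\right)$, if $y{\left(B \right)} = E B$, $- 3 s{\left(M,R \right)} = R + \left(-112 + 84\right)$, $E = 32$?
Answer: $- \frac{121358753281}{3} \approx -4.0453 \cdot 10^{10}$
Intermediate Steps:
$s{\left(M,R \right)} = \frac{28}{3} - \frac{R}{3}$ ($s{\left(M,R \right)} = - \frac{R + \left(-112 + 84\right)}{3} = - \frac{R - 28}{3} = - \frac{-28 + R}{3} = \frac{28}{3} - \frac{R}{3}$)
$y{\left(B \right)} = 32 B$
$\left(437463 + y{\left(280 \right)}\right) \left(s{\left(-235,30 \right)} - 90615\right) = \left(437463 + 32 \cdot 280\right) \left(\left(\frac{28}{3} - 10\right) - 90615\right) = \left(437463 + 8960\right) \left(\left(\frac{28}{3} - 10\right) - 90615\right) = 446423 \left(- \frac{2}{3} - 90615\right) = 446423 \left(- \frac{271847}{3}\right) = - \frac{121358753281}{3}$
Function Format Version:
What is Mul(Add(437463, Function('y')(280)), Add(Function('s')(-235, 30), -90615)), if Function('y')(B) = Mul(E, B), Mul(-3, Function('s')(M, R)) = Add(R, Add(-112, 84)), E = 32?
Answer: Rational(-121358753281, 3) ≈ -4.0453e+10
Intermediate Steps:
Function('s')(M, R) = Add(Rational(28, 3), Mul(Rational(-1, 3), R)) (Function('s')(M, R) = Mul(Rational(-1, 3), Add(R, Add(-112, 84))) = Mul(Rational(-1, 3), Add(R, -28)) = Mul(Rational(-1, 3), Add(-28, R)) = Add(Rational(28, 3), Mul(Rational(-1, 3), R)))
Function('y')(B) = Mul(32, B)
Mul(Add(437463, Function('y')(280)), Add(Function('s')(-235, 30), -90615)) = Mul(Add(437463, Mul(32, 280)), Add(Add(Rational(28, 3), Mul(Rational(-1, 3), 30)), -90615)) = Mul(Add(437463, 8960), Add(Add(Rational(28, 3), -10), -90615)) = Mul(446423, Add(Rational(-2, 3), -90615)) = Mul(446423, Rational(-271847, 3)) = Rational(-121358753281, 3)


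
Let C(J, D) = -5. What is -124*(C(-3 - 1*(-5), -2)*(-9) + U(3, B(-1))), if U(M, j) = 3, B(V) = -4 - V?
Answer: -5952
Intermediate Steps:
-124*(C(-3 - 1*(-5), -2)*(-9) + U(3, B(-1))) = -124*(-5*(-9) + 3) = -124*(45 + 3) = -124*48 = -5952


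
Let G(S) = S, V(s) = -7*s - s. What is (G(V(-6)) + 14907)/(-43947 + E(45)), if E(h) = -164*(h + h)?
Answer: -4985/19569 ≈ -0.25474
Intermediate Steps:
V(s) = -8*s
E(h) = -328*h
(G(V(-6)) + 14907)/(-43947 + E(45)) = (-8*(-6) + 14907)/(-43947 - 328*45) = (48 + 14907)/(-43947 - 14760) = 14955/(-58707) = 14955*(-1/58707) = -4985/19569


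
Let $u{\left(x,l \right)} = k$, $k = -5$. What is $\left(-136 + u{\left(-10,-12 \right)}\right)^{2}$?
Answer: $19881$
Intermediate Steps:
$u{\left(x,l \right)} = -5$
$\left(-136 + u{\left(-10,-12 \right)}\right)^{2} = \left(-136 - 5\right)^{2} = \left(-141\right)^{2} = 19881$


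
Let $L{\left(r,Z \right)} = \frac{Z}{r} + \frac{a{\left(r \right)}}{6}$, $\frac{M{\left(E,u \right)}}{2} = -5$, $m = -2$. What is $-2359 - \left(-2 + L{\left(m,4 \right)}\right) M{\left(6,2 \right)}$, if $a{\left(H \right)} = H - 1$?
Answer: $-2404$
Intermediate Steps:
$M{\left(E,u \right)} = -10$ ($M{\left(E,u \right)} = 2 \left(-5\right) = -10$)
$a{\left(H \right)} = -1 + H$
$L{\left(r,Z \right)} = - \frac{1}{6} + \frac{r}{6} + \frac{Z}{r}$ ($L{\left(r,Z \right)} = \frac{Z}{r} + \frac{-1 + r}{6} = \frac{Z}{r} + \left(-1 + r\right) \frac{1}{6} = \frac{Z}{r} + \left(- \frac{1}{6} + \frac{r}{6}\right) = - \frac{1}{6} + \frac{r}{6} + \frac{Z}{r}$)
$-2359 - \left(-2 + L{\left(m,4 \right)}\right) M{\left(6,2 \right)} = -2359 - \left(-2 + \frac{4 + \frac{1}{6} \left(-2\right) \left(-1 - 2\right)}{-2}\right) \left(-10\right) = -2359 - \left(-2 - \frac{4 + \frac{1}{6} \left(-2\right) \left(-3\right)}{2}\right) \left(-10\right) = -2359 - \left(-2 - \frac{4 + 1}{2}\right) \left(-10\right) = -2359 - \left(-2 - \frac{5}{2}\right) \left(-10\right) = -2359 - \left(- \frac{9}{2}\right) \left(-10\right) = -2359 - 45 = -2404$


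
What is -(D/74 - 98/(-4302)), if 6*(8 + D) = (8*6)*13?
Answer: -105061/79587 ≈ -1.3201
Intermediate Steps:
D = 96 (D = -8 + ((8*6)*13)/6 = -8 + (48*13)/6 = -8 + (1/6)*624 = -8 + 104 = 96)
-(D/74 - 98/(-4302)) = -(96/74 - 98/(-4302)) = -(96*(1/74) - 98*(-1/4302)) = -(48/37 + 49/2151) = -1*105061/79587 = -105061/79587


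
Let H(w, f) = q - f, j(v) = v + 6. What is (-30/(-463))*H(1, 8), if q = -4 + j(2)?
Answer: -120/463 ≈ -0.25918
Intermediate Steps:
j(v) = 6 + v
q = 4 (q = -4 + (6 + 2) = -4 + 8 = 4)
H(w, f) = 4 - f
(-30/(-463))*H(1, 8) = (-30/(-463))*(4 - 1*8) = (-30*(-1/463))*(4 - 8) = (30/463)*(-4) = -120/463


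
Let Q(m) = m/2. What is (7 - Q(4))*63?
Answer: 315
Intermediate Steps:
Q(m) = m/2 (Q(m) = m*(½) = m/2)
(7 - Q(4))*63 = (7 - 4/2)*63 = (7 - 1*2)*63 = (7 - 2)*63 = 5*63 = 315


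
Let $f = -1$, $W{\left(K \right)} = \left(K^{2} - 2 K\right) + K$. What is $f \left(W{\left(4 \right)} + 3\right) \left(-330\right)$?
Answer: $4950$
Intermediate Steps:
$W{\left(K \right)} = K^{2} - K$
$f \left(W{\left(4 \right)} + 3\right) \left(-330\right) = - (4 \left(-1 + 4\right) + 3) \left(-330\right) = - (4 \cdot 3 + 3) \left(-330\right) = - (12 + 3) \left(-330\right) = \left(-1\right) 15 \left(-330\right) = \left(-15\right) \left(-330\right) = 4950$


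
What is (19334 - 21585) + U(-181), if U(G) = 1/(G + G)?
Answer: -814863/362 ≈ -2251.0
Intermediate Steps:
U(G) = 1/(2*G)
(19334 - 21585) + U(-181) = (19334 - 21585) + (½)/(-181) = -2251 + (½)*(-1/181) = -2251 - 1/362 = -814863/362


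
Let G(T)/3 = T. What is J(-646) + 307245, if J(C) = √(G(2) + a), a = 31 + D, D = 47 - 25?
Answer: 307245 + √59 ≈ 3.0725e+5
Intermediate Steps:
G(T) = 3*T
D = 22
a = 53 (a = 31 + 22 = 53)
J(C) = √59 (J(C) = √(3*2 + 53) = √(6 + 53) = √59)
J(-646) + 307245 = √59 + 307245 = 307245 + √59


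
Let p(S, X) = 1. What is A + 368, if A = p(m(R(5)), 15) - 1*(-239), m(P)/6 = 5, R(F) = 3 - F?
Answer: 608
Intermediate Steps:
m(P) = 30 (m(P) = 6*5 = 30)
A = 240 (A = 1 - 1*(-239) = 1 + 239 = 240)
A + 368 = 240 + 368 = 608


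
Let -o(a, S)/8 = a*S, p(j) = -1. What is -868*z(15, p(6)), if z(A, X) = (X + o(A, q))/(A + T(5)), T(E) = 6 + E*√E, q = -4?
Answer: -2182803/79 + 519715*√5/79 ≈ -12920.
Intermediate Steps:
o(a, S) = -8*S*a (o(a, S) = -8*a*S = -8*S*a)
T(E) = 6 + E^(3/2)
z(A, X) = (X + 32*A)/(6 + A + 5*√5) (z(A, X) = (X - 8*(-4)*A)/(A + (6 + 5^(3/2))) = (X + 32*A)/(A + (6 + 5*√5)) = (X + 32*A)/(6 + A + 5*√5))
-868*z(15, p(6)) = -868*(-1 + 32*15)/(6 + 15 + 5*√5) = -868*(-1 + 480)/(21 + 5*√5) = -868*479/(21 + 5*√5) = -415772/(21 + 5*√5)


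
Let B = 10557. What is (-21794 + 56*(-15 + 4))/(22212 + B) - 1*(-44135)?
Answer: 160693045/3641 ≈ 44134.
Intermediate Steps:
(-21794 + 56*(-15 + 4))/(22212 + B) - 1*(-44135) = (-21794 + 56*(-15 + 4))/(22212 + 10557) - 1*(-44135) = (-21794 + 56*(-11))/32769 + 44135 = (-21794 - 616)*(1/32769) + 44135 = -22410*1/32769 + 44135 = -2490/3641 + 44135 = 160693045/3641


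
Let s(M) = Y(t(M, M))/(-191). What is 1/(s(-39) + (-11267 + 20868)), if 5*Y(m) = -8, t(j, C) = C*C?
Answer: 955/9168963 ≈ 0.00010416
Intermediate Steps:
t(j, C) = C²
Y(m) = -8/5 (Y(m) = (⅕)*(-8) = -8/5)
s(M) = 8/955 (s(M) = -8/5/(-191) = -8/5*(-1/191) = 8/955)
1/(s(-39) + (-11267 + 20868)) = 1/(8/955 + (-11267 + 20868)) = 1/(8/955 + 9601) = 1/(9168963/955) = 955/9168963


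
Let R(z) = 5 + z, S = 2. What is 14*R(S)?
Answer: 98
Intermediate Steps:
14*R(S) = 14*(5 + 2) = 14*7 = 98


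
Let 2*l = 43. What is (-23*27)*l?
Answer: -26703/2 ≈ -13352.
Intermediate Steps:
l = 43/2 (l = (½)*43 = 43/2 ≈ 21.500)
(-23*27)*l = -23*27*(43/2) = -621*43/2 = -26703/2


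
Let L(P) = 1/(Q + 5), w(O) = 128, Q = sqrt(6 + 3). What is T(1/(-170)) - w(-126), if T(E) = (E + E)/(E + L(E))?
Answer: -10376/81 ≈ -128.10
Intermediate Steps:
Q = 3 (Q = sqrt(9) = 3)
L(P) = 1/8 (L(P) = 1/(3 + 5) = 1/8)
T(E) = 2*E/(1/8 + E) (T(E) = (E + E)/(E + 1/8) = (2*E)/(1/8 + E) = 2*E/(1/8 + E))
T(1/(-170)) - w(-126) = 16/(-170*(1 + 8/(-170))) - 1*128 = 16*(-1/170)/(1 + 8*(-1/170)) - 128 = 16*(-1/170)/(1 - 4/85) - 128 = 16*(-1/170)/(81/85) - 128 = 16*(-1/170)*(85/81) - 128 = -8/81 - 128 = -10376/81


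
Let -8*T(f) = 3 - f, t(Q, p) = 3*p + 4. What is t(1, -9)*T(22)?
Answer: -437/8 ≈ -54.625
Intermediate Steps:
t(Q, p) = 4 + 3*p
T(f) = -3/8 + f/8 (T(f) = -(3 - f)/8 = -3/8 + f/8)
t(1, -9)*T(22) = (4 + 3*(-9))*(-3/8 + (⅛)*22) = (4 - 27)*(-3/8 + 11/4) = -23*19/8 = -437/8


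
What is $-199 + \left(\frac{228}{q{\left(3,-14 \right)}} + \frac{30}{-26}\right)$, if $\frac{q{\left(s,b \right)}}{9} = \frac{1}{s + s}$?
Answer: $- \frac{626}{13} \approx -48.154$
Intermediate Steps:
$q{\left(s,b \right)} = \frac{9}{2 s}$ ($q{\left(s,b \right)} = \frac{9}{s + s} = \frac{9}{2 s}$)
$-199 + \left(\frac{228}{q{\left(3,-14 \right)}} + \frac{30}{-26}\right) = -199 + \left(\frac{228}{\frac{9}{2} \cdot \frac{1}{3}} + \frac{30}{-26}\right) = -199 + \left(\frac{228}{\frac{9}{2} \cdot \frac{1}{3}} + 30 \left(- \frac{1}{26}\right)\right) = -199 - \left(\frac{15}{13} - \frac{228}{\frac{3}{2}}\right) = -199 + \left(228 \cdot \frac{2}{3} - \frac{15}{13}\right) = -199 + \left(152 - \frac{15}{13}\right) = -199 + \frac{1961}{13} = - \frac{626}{13}$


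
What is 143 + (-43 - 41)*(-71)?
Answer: 6107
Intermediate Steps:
143 + (-43 - 41)*(-71) = 143 - 84*(-71) = 143 + 5964 = 6107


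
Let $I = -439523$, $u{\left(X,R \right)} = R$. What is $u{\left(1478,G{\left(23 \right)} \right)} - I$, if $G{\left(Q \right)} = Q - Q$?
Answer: $439523$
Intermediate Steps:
$G{\left(Q \right)} = 0$
$u{\left(1478,G{\left(23 \right)} \right)} - I = 0 - -439523 = 0 + 439523 = 439523$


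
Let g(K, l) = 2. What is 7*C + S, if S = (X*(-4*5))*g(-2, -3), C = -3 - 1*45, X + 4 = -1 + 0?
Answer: -136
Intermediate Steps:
X = -5 (X = -4 + (-1 + 0) = -4 - 1 = -5)
C = -48 (C = -3 - 45 = -48)
S = 200 (S = -(-20)*5*2 = -5*(-20)*2 = 100*2 = 200)
7*C + S = 7*(-48) + 200 = -336 + 200 = -136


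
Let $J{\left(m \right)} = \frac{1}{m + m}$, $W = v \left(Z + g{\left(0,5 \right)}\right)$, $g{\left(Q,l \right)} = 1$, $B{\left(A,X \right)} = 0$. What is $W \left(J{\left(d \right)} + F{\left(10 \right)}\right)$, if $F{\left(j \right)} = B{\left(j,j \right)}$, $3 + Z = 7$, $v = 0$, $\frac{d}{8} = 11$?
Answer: $0$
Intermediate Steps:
$d = 88$ ($d = 8 \cdot 11 = 88$)
$Z = 4$ ($Z = -3 + 7 = 4$)
$F{\left(j \right)} = 0$
$W = 0$ ($W = 0 \left(4 + 1\right) = 0 \cdot 5 = 0$)
$J{\left(m \right)} = \frac{1}{2 m}$
$W \left(J{\left(d \right)} + F{\left(10 \right)}\right) = 0 \left(\frac{1}{2 \cdot 88} + 0\right) = 0 \left(\frac{1}{2} \cdot \frac{1}{88} + 0\right) = 0 \left(\frac{1}{176} + 0\right) = 0 \cdot \frac{1}{176} = 0$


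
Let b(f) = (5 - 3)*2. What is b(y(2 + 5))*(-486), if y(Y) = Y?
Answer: -1944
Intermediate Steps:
b(f) = 4 (b(f) = 2*2 = 4)
b(y(2 + 5))*(-486) = 4*(-486) = -1944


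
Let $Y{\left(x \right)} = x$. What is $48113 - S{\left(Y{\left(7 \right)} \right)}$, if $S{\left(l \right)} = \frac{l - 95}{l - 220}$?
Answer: $\frac{10247981}{213} \approx 48113.0$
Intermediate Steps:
$S{\left(l \right)} = \frac{-95 + l}{-220 + l}$
$48113 - S{\left(Y{\left(7 \right)} \right)} = 48113 - \frac{-95 + 7}{-220 + 7} = 48113 - \frac{1}{-213} \left(-88\right) = 48113 - \left(- \frac{1}{213}\right) \left(-88\right) = 48113 - \frac{88}{213} = \frac{10247981}{213}$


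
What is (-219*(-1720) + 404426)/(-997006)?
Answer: -390553/498503 ≈ -0.78345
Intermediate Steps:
(-219*(-1720) + 404426)/(-997006) = (376680 + 404426)*(-1/997006) = 781106*(-1/997006) = -390553/498503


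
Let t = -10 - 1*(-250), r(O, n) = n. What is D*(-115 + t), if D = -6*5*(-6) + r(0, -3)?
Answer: 22125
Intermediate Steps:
t = 240 (t = -10 + 250 = 240)
D = 177 (D = -6*5*(-6) - 3 = -30*(-6) - 3 = 180 - 3 = 177)
D*(-115 + t) = 177*(-115 + 240) = 177*125 = 22125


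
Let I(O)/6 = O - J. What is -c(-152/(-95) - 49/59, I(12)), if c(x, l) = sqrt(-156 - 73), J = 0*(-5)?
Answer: -I*sqrt(229) ≈ -15.133*I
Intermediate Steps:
J = 0
I(O) = 6*O (I(O) = 6*(O - 1*0) = 6*(O + 0) = 6*O)
c(x, l) = I*sqrt(229) (c(x, l) = sqrt(-229) = I*sqrt(229))
-c(-152/(-95) - 49/59, I(12)) = -I*sqrt(229)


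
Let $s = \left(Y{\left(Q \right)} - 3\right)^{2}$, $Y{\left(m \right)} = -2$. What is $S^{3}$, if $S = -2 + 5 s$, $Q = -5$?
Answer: $1860867$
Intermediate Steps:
$s = 25$ ($s = \left(-2 - 3\right)^{2} = \left(-5\right)^{2} = 25$)
$S = 123$ ($S = -2 + 5 \cdot 25 = -2 + 125 = 123$)
$S^{3} = 123^{3} = 1860867$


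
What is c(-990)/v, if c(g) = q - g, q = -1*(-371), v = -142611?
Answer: -1361/142611 ≈ -0.0095434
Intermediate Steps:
q = 371
c(g) = 371 - g
c(-990)/v = (371 - 1*(-990))/(-142611) = (371 + 990)*(-1/142611) = 1361*(-1/142611) = -1361/142611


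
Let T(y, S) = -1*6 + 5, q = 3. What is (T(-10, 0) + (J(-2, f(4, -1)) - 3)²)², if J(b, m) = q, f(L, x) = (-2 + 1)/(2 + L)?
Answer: 1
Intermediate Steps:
f(L, x) = -1/(2 + L)
J(b, m) = 3
T(y, S) = -1 (T(y, S) = -6 + 5 = -1)
(T(-10, 0) + (J(-2, f(4, -1)) - 3)²)² = (-1 + (3 - 3)²)² = (-1 + 0²)² = (-1 + 0)² = (-1)² = 1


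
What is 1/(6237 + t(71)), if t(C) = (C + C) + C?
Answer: 1/6450 ≈ 0.00015504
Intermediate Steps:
t(C) = 3*C (t(C) = 2*C + C = 3*C)
1/(6237 + t(71)) = 1/(6237 + 3*71) = 1/(6237 + 213) = 1/6450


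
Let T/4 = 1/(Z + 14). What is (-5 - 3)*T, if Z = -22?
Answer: 4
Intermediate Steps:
T = -½ (T = 4/(-22 + 14) = 4/(-8) = 4*(-⅛) = -½ ≈ -0.50000)
(-5 - 3)*T = (-5 - 3)*(-½) = -8*(-½) = 4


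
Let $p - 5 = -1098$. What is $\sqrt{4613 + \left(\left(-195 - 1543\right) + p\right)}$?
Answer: $9 \sqrt{22} \approx 42.214$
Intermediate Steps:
$p = -1093$ ($p = 5 - 1098 = -1093$)
$\sqrt{4613 + \left(\left(-195 - 1543\right) + p\right)} = \sqrt{4613 - 2831} = \sqrt{1782} = 9 \sqrt{22}$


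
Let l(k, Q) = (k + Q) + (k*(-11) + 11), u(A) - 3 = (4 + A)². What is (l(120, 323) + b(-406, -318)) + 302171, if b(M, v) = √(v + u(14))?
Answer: 301308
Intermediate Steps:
u(A) = 3 + (4 + A)²
b(M, v) = √(327 + v) (b(M, v) = √(v + (3 + (4 + 14)²)) = √(v + (3 + 18²)) = √(v + (3 + 324)) = √(v + 327) = √(327 + v))
l(k, Q) = 11 + Q - 10*k (l(k, Q) = (Q + k) + (-11*k + 11) = (Q + k) + (11 - 11*k) = 11 + Q - 10*k)
(l(120, 323) + b(-406, -318)) + 302171 = ((11 + 323 - 10*120) + √(327 - 318)) + 302171 = ((11 + 323 - 1200) + √9) + 302171 = (-866 + 3) + 302171 = -863 + 302171 = 301308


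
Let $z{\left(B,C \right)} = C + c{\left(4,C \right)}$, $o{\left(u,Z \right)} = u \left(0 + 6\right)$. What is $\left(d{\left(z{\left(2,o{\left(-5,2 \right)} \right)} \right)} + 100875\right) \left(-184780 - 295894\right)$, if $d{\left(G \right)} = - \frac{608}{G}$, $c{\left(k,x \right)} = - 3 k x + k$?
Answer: $- \frac{8097348163354}{167} \approx -4.8487 \cdot 10^{10}$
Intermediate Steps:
$c{\left(k,x \right)} = k - 3 k x$ ($c{\left(k,x \right)} = - 3 k x + k = k - 3 k x$)
$o{\left(u,Z \right)} = 6 u$ ($o{\left(u,Z \right)} = u 6 = 6 u$)
$z{\left(B,C \right)} = 4 - 11 C$ ($z{\left(B,C \right)} = C + 4 \left(1 - 3 C\right) = C - \left(-4 + 12 C\right) = 4 - 11 C$)
$\left(d{\left(z{\left(2,o{\left(-5,2 \right)} \right)} \right)} + 100875\right) \left(-184780 - 295894\right) = \left(- \frac{608}{4 - 11 \cdot 6 \left(-5\right)} + 100875\right) \left(-184780 - 295894\right) = \left(- \frac{608}{4 - -330} + 100875\right) \left(-480674\right) = \left(- \frac{608}{4 + 330} + 100875\right) \left(-480674\right) = \left(- \frac{608}{334} + 100875\right) \left(-480674\right) = \left(\left(-608\right) \frac{1}{334} + 100875\right) \left(-480674\right) = \left(- \frac{304}{167} + 100875\right) \left(-480674\right) = \frac{16845821}{167} \left(-480674\right) = - \frac{8097348163354}{167}$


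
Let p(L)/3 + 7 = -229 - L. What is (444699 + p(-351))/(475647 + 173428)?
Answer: 445044/649075 ≈ 0.68566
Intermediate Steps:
p(L) = -708 - 3*L (p(L) = -21 + 3*(-229 - L) = -21 + (-687 - 3*L) = -708 - 3*L)
(444699 + p(-351))/(475647 + 173428) = (444699 + (-708 - 3*(-351)))/(475647 + 173428) = (444699 + (-708 + 1053))/649075 = (444699 + 345)*(1/649075) = 445044*(1/649075) = 445044/649075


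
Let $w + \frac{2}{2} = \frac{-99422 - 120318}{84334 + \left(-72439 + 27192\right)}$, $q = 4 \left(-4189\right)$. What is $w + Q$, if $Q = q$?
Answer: $- \frac{655200599}{39087} \approx -16763.0$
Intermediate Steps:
$q = -16756$
$Q = -16756$
$w = - \frac{258827}{39087}$ ($w = -1 + \frac{-99422 - 120318}{84334 + \left(-72439 + 27192\right)} = -1 - \frac{219740}{84334 - 45247} = -1 - \frac{219740}{39087} = - \frac{258827}{39087} \approx -6.6218$)
$w + Q = - \frac{258827}{39087} - 16756 = - \frac{655200599}{39087}$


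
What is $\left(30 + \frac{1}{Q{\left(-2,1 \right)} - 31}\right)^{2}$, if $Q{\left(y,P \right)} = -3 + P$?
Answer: $\frac{978121}{1089} \approx 898.18$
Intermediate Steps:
$\left(30 + \frac{1}{Q{\left(-2,1 \right)} - 31}\right)^{2} = \left(30 + \frac{1}{\left(-3 + 1\right) - 31}\right)^{2} = \left(30 + \frac{1}{-2 - 31}\right)^{2} = \left(30 + \frac{1}{-33}\right)^{2} = \left(30 - \frac{1}{33}\right)^{2} = \left(\frac{989}{33}\right)^{2} = \frac{978121}{1089}$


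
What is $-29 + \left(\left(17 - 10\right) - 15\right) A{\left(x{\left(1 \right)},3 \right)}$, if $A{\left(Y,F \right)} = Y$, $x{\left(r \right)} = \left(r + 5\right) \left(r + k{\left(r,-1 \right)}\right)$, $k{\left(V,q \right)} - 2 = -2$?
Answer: $-77$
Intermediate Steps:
$k{\left(V,q \right)} = 0$ ($k{\left(V,q \right)} = 2 - 2 = 0$)
$x{\left(r \right)} = r \left(5 + r\right)$ ($x{\left(r \right)} = \left(r + 5\right) \left(r + 0\right) = \left(5 + r\right) r = r \left(5 + r\right)$)
$-29 + \left(\left(17 - 10\right) - 15\right) A{\left(x{\left(1 \right)},3 \right)} = -29 + \left(\left(17 - 10\right) - 15\right) 1 \left(5 + 1\right) = -29 + \left(7 - 15\right) 1 \cdot 6 = -29 - 48 = -77$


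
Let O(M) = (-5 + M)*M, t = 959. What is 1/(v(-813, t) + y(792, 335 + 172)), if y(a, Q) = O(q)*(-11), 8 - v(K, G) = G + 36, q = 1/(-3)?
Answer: -9/9059 ≈ -0.00099349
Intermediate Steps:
q = -1/3 ≈ -0.33333
v(K, G) = -28 - G (v(K, G) = 8 - (G + 36) = 8 - (36 + G) = 8 + (-36 - G) = -28 - G)
O(M) = M*(-5 + M)
y(a, Q) = -176/9 (y(a, Q) = -(-5 - 1/3)/3*(-11) = -1/3*(-16/3)*(-11) = (16/9)*(-11) = -176/9)
1/(v(-813, t) + y(792, 335 + 172)) = 1/((-28 - 1*959) - 176/9) = 1/((-28 - 959) - 176/9) = 1/(-987 - 176/9) = 1/(-9059/9) = -9/9059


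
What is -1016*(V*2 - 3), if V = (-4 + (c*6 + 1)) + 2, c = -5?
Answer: 66040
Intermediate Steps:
V = -31 (V = (-4 + (-5*6 + 1)) + 2 = (-4 + (-30 + 1)) + 2 = (-4 - 29) + 2 = -33 + 2 = -31)
-1016*(V*2 - 3) = -1016*(-31*2 - 3) = -1016*(-62 - 3) = -1016*(-65) = 66040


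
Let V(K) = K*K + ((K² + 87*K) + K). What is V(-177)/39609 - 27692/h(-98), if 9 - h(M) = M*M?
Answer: 516201406/126682785 ≈ 4.0748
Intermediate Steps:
h(M) = 9 - M² (h(M) = 9 - M*M = 9 - M²)
V(K) = 2*K² + 88*K (V(K) = K² + (K² + 88*K) = 2*K² + 88*K)
V(-177)/39609 - 27692/h(-98) = (2*(-177)*(44 - 177))/39609 - 27692/(9 - 1*(-98)²) = (2*(-177)*(-133))*(1/39609) - 27692/(9 - 1*9604) = 47082*(1/39609) - 27692/(9 - 9604) = 15694/13203 - 27692/(-9595) = 15694/13203 - 27692*(-1/9595) = 15694/13203 + 27692/9595 = 516201406/126682785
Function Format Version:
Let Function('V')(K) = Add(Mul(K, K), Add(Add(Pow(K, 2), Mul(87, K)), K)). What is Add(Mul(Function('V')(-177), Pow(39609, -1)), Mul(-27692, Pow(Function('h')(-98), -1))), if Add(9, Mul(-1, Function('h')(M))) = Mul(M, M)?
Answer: Rational(516201406, 126682785) ≈ 4.0748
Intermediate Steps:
Function('h')(M) = Add(9, Mul(-1, Pow(M, 2))) (Function('h')(M) = Add(9, Mul(-1, Mul(M, M))) = Add(9, Mul(-1, Pow(M, 2))))
Function('V')(K) = Add(Mul(2, Pow(K, 2)), Mul(88, K)) (Function('V')(K) = Add(Pow(K, 2), Add(Pow(K, 2), Mul(88, K))) = Add(Mul(2, Pow(K, 2)), Mul(88, K)))
Add(Mul(Function('V')(-177), Pow(39609, -1)), Mul(-27692, Pow(Function('h')(-98), -1))) = Add(Mul(Mul(2, -177, Add(44, -177)), Pow(39609, -1)), Mul(-27692, Pow(Add(9, Mul(-1, Pow(-98, 2))), -1))) = Add(Mul(Mul(2, -177, -133), Rational(1, 39609)), Mul(-27692, Pow(Add(9, Mul(-1, 9604)), -1))) = Add(Mul(47082, Rational(1, 39609)), Mul(-27692, Pow(Add(9, -9604), -1))) = Add(Rational(15694, 13203), Mul(-27692, Pow(-9595, -1))) = Add(Rational(15694, 13203), Mul(-27692, Rational(-1, 9595))) = Add(Rational(15694, 13203), Rational(27692, 9595)) = Rational(516201406, 126682785)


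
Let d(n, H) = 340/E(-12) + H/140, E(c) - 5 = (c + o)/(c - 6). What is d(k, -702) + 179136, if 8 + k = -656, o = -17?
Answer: 12542769/70 ≈ 1.7918e+5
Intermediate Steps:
k = -664 (k = -8 - 656 = -664)
E(c) = 5 + (-17 + c)/(-6 + c) (E(c) = 5 + (c - 17)/(c - 6) = 5 + (-17 + c)/(-6 + c))
d(n, H) = 360/7 + H/140 (d(n, H) = 340/(((-47 + 6*(-12))/(-6 - 12))) + H/140 = 340/(((-47 - 72)/(-18))) + H*(1/140) = 340/((-1/18*(-119))) + H/140 = 340/(119/18) + H/140 = 340*(18/119) + H/140 = 360/7 + H/140)
d(k, -702) + 179136 = (360/7 + (1/140)*(-702)) + 179136 = (360/7 - 351/70) + 179136 = 3249/70 + 179136 = 12542769/70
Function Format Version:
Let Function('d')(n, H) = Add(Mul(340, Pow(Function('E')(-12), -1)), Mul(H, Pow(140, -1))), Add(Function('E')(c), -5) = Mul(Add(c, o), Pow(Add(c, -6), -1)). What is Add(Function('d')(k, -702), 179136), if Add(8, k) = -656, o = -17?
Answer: Rational(12542769, 70) ≈ 1.7918e+5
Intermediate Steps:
k = -664 (k = Add(-8, -656) = -664)
Function('E')(c) = Add(5, Mul(Pow(Add(-6, c), -1), Add(-17, c))) (Function('E')(c) = Add(5, Mul(Add(c, -17), Pow(Add(c, -6), -1))) = Add(5, Mul(Add(-17, c), Pow(Add(-6, c), -1))) = Add(5, Mul(Pow(Add(-6, c), -1), Add(-17, c))))
Function('d')(n, H) = Add(Rational(360, 7), Mul(Rational(1, 140), H)) (Function('d')(n, H) = Add(Mul(340, Pow(Mul(Pow(Add(-6, -12), -1), Add(-47, Mul(6, -12))), -1)), Mul(H, Pow(140, -1))) = Add(Mul(340, Pow(Mul(Pow(-18, -1), Add(-47, -72)), -1)), Mul(H, Rational(1, 140))) = Add(Mul(340, Pow(Mul(Rational(-1, 18), -119), -1)), Mul(Rational(1, 140), H)) = Add(Mul(340, Pow(Rational(119, 18), -1)), Mul(Rational(1, 140), H)) = Add(Mul(340, Rational(18, 119)), Mul(Rational(1, 140), H)) = Add(Rational(360, 7), Mul(Rational(1, 140), H)))
Add(Function('d')(k, -702), 179136) = Add(Add(Rational(360, 7), Mul(Rational(1, 140), -702)), 179136) = Add(Add(Rational(360, 7), Rational(-351, 70)), 179136) = Add(Rational(3249, 70), 179136) = Rational(12542769, 70)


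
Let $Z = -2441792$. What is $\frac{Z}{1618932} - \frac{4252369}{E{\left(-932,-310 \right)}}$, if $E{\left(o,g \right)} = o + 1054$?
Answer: $- \frac{1721148537133}{49377426} \approx -34857.0$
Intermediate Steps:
$E{\left(o,g \right)} = 1054 + o$
$\frac{Z}{1618932} - \frac{4252369}{E{\left(-932,-310 \right)}} = - \frac{2441792}{1618932} - \frac{4252369}{1054 - 932} = \left(-2441792\right) \frac{1}{1618932} - \frac{4252369}{122} = - \frac{610448}{404733} - \frac{4252369}{122} = - \frac{1721148537133}{49377426}$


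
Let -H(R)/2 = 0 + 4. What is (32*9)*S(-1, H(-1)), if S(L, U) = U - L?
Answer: -2016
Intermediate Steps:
H(R) = -8 (H(R) = -2*(0 + 4) = -2*4 = -8)
(32*9)*S(-1, H(-1)) = (32*9)*(-8 - 1*(-1)) = 288*(-8 + 1) = 288*(-7) = -2016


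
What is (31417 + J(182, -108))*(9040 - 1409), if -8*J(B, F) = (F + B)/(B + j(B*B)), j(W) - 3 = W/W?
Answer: 178368604141/744 ≈ 2.3974e+8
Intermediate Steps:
j(W) = 4 (j(W) = 3 + W/W = 3 + 1 = 4)
J(B, F) = -(B + F)/(8*(4 + B)) (J(B, F) = -(F + B)/(8*(B + 4)) = -(B + F)/(8*(4 + B)))
(31417 + J(182, -108))*(9040 - 1409) = (31417 + (-1*182 - 1*(-108))/(8*(4 + 182)))*(9040 - 1409) = (31417 + (⅛)*(-182 + 108)/186)*7631 = (31417 + (⅛)*(1/186)*(-74))*7631 = (31417 - 37/744)*7631 = (23374211/744)*7631 = 178368604141/744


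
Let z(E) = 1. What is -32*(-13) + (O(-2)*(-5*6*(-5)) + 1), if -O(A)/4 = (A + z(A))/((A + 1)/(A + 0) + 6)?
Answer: 6621/13 ≈ 509.31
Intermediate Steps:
O(A) = -4*(1 + A)/(6 + (1 + A)/A) (O(A) = -4*(A + 1)/((A + 1)/(A + 0) + 6) = -4*(1 + A)/((1 + A)/A + 6) = -4*(1 + A)/(6 + (1 + A)/A))
-32*(-13) + (O(-2)*(-5*6*(-5)) + 1) = -32*(-13) + ((-4*(-2)*(1 - 2)/(1 + 7*(-2)))*(-5*6*(-5)) + 1) = 416 + ((-4*(-2)*(-1)/(1 - 14))*(-30*(-5)) + 1) = 416 + (-4*(-2)*(-1)/(-13)*150 + 1) = 416 + (-4*(-2)*(-1/13)*(-1)*150 + 1) = 416 + ((8/13)*150 + 1) = 416 + (1200/13 + 1) = 416 + 1213/13 = 6621/13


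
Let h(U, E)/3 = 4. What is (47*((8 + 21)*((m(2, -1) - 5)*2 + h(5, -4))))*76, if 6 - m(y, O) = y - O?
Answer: 828704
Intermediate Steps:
h(U, E) = 12 (h(U, E) = 3*4 = 12)
m(y, O) = 6 + O - y (m(y, O) = 6 - (y - O) = 6 + (O - y) = 6 + O - y)
(47*((8 + 21)*((m(2, -1) - 5)*2 + h(5, -4))))*76 = (47*((8 + 21)*(((6 - 1 - 1*2) - 5)*2 + 12)))*76 = (47*(29*(((6 - 1 - 2) - 5)*2 + 12)))*76 = (47*(29*((3 - 5)*2 + 12)))*76 = (47*(29*(-2*2 + 12)))*76 = (47*(29*(-4 + 12)))*76 = (47*(29*8))*76 = (47*232)*76 = 10904*76 = 828704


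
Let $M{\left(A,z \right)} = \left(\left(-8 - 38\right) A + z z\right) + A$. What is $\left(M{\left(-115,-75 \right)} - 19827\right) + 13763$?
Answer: $4736$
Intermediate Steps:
$M{\left(A,z \right)} = z^{2} - 45 A$ ($M{\left(A,z \right)} = \left(\left(-8 - 38\right) A + z^{2}\right) + A = \left(- 46 A + z^{2}\right) + A = \left(z^{2} - 46 A\right) + A = z^{2} - 45 A$)
$\left(M{\left(-115,-75 \right)} - 19827\right) + 13763 = \left(\left(\left(-75\right)^{2} - -5175\right) - 19827\right) + 13763 = \left(\left(5625 + 5175\right) - 19827\right) + 13763 = \left(10800 - 19827\right) + 13763 = -9027 + 13763 = 4736$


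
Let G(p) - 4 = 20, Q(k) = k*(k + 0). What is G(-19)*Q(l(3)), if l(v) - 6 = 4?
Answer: 2400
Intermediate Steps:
l(v) = 10 (l(v) = 6 + 4 = 10)
Q(k) = k**2 (Q(k) = k*k = k**2)
G(p) = 24 (G(p) = 4 + 20 = 24)
G(-19)*Q(l(3)) = 24*10**2 = 24*100 = 2400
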